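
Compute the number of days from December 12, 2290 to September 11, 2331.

14882

Day-of-year of December 12, 2290: 346.
Day-of-year of September 11, 2331: 254.
2290 has 365 days, so 365 − 346 = 19 days remain in 2290.
Full years 2291–2330: 31 common + 9 leap = 31×365 + 9×366 = 14609 days.
Total: 19 + 14609 + 254 = 14882 days.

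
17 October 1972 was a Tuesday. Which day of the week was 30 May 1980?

Friday

From October 17, 1972 to October 17, 1979: 7 years, of which 1 contains a Feb 29 — 6×365 + 1×366 = 2556 days.
October 1979: 31 − 17 = 14 days remain.
Then November (30), December (31), January (31), February 1980 (29), March (31), April (30): 30 + 31 + 31 + 29 + 31 + 30 = 182 days.
May 1–30, 1980: 30 days.
Residual: 226 days.
Total: 2782 days.
2782 mod 7 = 3, so 3 days after Tuesday is Friday.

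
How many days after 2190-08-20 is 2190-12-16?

118

August 2190: 31 − 20 = 11 days remain.
Then September (30), October (31), November (30): 30 + 31 + 30 = 91 days.
December 1–16, 2190: 16 days.
Total: 11 + 91 + 16 = 118 days.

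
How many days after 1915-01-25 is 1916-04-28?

January 25, 1915 → January 25, 1916: 365 days.
January 1916: 31 − 25 = 6 days remain.
Then February 1916 (29), March (31): 29 + 31 = 60 days.
April 1–28, 1916: 28 days.
Residual: 94 days.
Total: 459 days.

459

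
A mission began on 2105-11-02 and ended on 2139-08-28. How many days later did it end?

12352

From November 2, 2105 to November 2, 2138: 33 years, of which 8 contain a Feb 29 — 25×365 + 8×366 = 12053 days.
November 2138: 30 − 2 = 28 days remain.
Then December (31), January (31), February 2139 (28), March (31), April (30), May (31), June (30), July (31): 31 + 31 + 28 + 31 + 30 + 31 + 30 + 31 = 243 days.
August 1–28, 2139: 28 days.
Residual: 299 days.
Total: 12352 days.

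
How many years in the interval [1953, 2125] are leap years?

Years divisible by 4: 1956, 1960, …, 2124 — 43 in all.
Of these, 2100 is divisible by 100 but not 400, so not leap.
2000 is divisible by 400, so still leap.
Leap years: 43 − 1 = 42.

42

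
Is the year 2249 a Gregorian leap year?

No

2249 is not a leap year.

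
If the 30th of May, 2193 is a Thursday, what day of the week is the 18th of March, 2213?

From May 30, 2193 to May 30, 2212: 19 years, of which 4 contain a Feb 29 — 15×365 + 4×366 = 6939 days.
(2200 is not a leap year (divisible by 100 but not 400).)
May 2212: 31 − 30 = 1 day remains.
Then 9 full months totalling 273 days.
March 1–18, 2213: 18 days.
Residual: 292 days.
Total: 7231 days.
7231 is a multiple of 7, so the 18th of March, 2213 falls on the same weekday: Thursday.

Thursday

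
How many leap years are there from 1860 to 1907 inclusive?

11

Years divisible by 4 in [1860, 1907]: 1860, 1864, 1868, 1872, 1876, 1880, 1884, 1888, 1892, 1896, 1900, 1904.
Of these, 1900 is divisible by 100 but not 400, so not leap.
Leap years: 12 − 1 = 11.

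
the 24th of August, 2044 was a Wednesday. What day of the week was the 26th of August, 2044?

Within August 2044: 26 − 24 = 2 days.
2 mod 7 = 2, so 2 days after Wednesday is Friday.

Friday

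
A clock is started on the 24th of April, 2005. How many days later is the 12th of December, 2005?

April 2005: 30 − 24 = 6 days remain.
Then May (31), June (30), July (31), August (31), September (30), October (31), November (30): 31 + 30 + 31 + 31 + 30 + 31 + 30 = 214 days.
December 1–12, 2005: 12 days.
Total: 6 + 214 + 12 = 232 days.

232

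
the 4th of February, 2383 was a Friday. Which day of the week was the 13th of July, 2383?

February 2383: 28 − 4 = 24 days remain (2383 is not a leap year, so February has 28 days).
Then March (31), April (30), May (31), June (30): 31 + 30 + 31 + 30 = 122 days.
July 1–13, 2383: 13 days.
Total: 24 + 122 + 13 = 159 days.
159 mod 7 = 5, so 5 days after Friday is Wednesday.

Wednesday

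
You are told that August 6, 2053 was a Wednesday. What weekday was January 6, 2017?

Count forward from the earlier date (January 6, 2017) to the later (August 6, 2053):
Day-of-year of January 6, 2017: 6.
Day-of-year of August 6, 2053: 218.
2017 has 365 days, so 365 − 6 = 359 days remain in 2017.
Full years 2018–2052: 26 common + 9 leap = 26×365 + 9×366 = 12784 days.
Total: 359 + 12784 + 218 = 13361 days.
13361 mod 7 = 5, so 5 days before Wednesday is Friday.

Friday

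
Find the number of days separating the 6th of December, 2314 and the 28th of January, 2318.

December 6, 2314 → December 6, 2315: 365 days.
December 6, 2315 → December 6, 2316: 366 days (2316 is a leap year).
December 6, 2316 → December 6, 2317: 365 days.
December 2317: 31 − 6 = 25 days remain.
January 1–28, 2318: 28 days.
Residual: 53 days.
Total: 1149 days.

1149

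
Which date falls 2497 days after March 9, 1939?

January 8, 1946

Count 2497 days after March 9, 1939:
Day-of-year of March 9, 1939: 68.
Day-of-year of January 8, 1946: 8.
1939 has 365 days, so 365 − 68 = 297 days remain in 1939.
Full years: 1940: 366; 1941: 365; 1942: 365; 1943: 365; 1944: 366; 1945: 365. Sum = 2192.
Total: 297 + 2192 + 8 = 2497 days.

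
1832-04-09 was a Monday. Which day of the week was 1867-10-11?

From April 9, 1832 to April 9, 1867: 35 years, of which 8 contain a Feb 29 — 27×365 + 8×366 = 12783 days.
April 1867: 30 − 9 = 21 days remain.
Then May (31), June (30), July (31), August (31), September (30): 31 + 30 + 31 + 31 + 30 = 153 days.
October 1–11, 1867: 11 days.
Residual: 185 days.
Total: 12968 days.
12968 mod 7 = 4, so 4 days after Monday is Friday.

Friday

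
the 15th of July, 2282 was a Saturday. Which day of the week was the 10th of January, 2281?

Count forward from the earlier date (January 10, 2281) to the later (July 15, 2282):
January 10, 2281 → January 10, 2282: 365 days.
January 2282: 31 − 10 = 21 days remain.
Then February 2282 (28), March (31), April (30), May (31), June (30): 28 + 31 + 30 + 31 + 30 = 150 days.
July 1–15, 2282: 15 days.
Residual: 186 days.
Total: 551 days.
551 mod 7 = 5, so 5 days before Saturday is Monday.

Monday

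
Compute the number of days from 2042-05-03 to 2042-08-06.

95

May 2042: 31 − 3 = 28 days remain.
Then June (30), July (31): 30 + 31 = 61 days.
August 1–6, 2042: 6 days.
Total: 28 + 61 + 6 = 95 days.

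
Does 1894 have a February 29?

No

1894 is not a leap year.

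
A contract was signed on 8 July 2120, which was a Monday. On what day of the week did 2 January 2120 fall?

Count forward from the earlier date (January 2, 2120) to the later (July 8, 2120):
January 2120: 31 − 2 = 29 days remain.
Then February 2120 (29), March (31), April (30), May (31), June (30): 29 + 31 + 30 + 31 + 30 = 151 days.
July 1–8, 2120: 8 days.
Total: 29 + 151 + 8 = 188 days.
188 mod 7 = 6, so 6 days before Monday is Tuesday.

Tuesday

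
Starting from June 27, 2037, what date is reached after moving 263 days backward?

October 7, 2036

Count 263 days before June 27, 2037:
October 2036: 31 − 7 = 24 days remain.
Then November (30), December (31), January (31), February 2037 (28), March (31), April (30), May (31): 30 + 31 + 31 + 28 + 31 + 30 + 31 = 212 days.
June 1–27, 2037: 27 days.
Residual: 263 days.
Total: 263 days.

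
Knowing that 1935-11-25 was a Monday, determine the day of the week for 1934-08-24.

Friday

Count forward from the earlier date (August 24, 1934) to the later (November 25, 1935):
Day-of-year of August 24, 1934: 236.
Day-of-year of November 25, 1935: 329.
1934 has 365 days, so 365 − 236 = 129 days remain in 1934.
Total: 129 + 329 = 458 days.
458 mod 7 = 3, so 3 days before Monday is Friday.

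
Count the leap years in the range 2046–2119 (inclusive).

Years divisible by 4: 2048, 2052, …, 2116 — 18 in all.
Of these, 2100 is divisible by 100 but not 400, so not leap.
Leap years: 18 − 1 = 17.

17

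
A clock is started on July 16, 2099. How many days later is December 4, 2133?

Day-of-year of July 16, 2099: 197.
Day-of-year of December 4, 2133: 338.
2099 has 365 days, so 365 − 197 = 168 days remain in 2099.
Full years 2100–2132: 25 common + 8 leap = 25×365 + 8×366 = 12053 days.
Total: 168 + 12053 + 338 = 12559 days.

12559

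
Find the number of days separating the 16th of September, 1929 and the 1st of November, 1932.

September 16, 1929 → September 16, 1930: 365 days.
September 16, 1930 → September 16, 1931: 365 days.
September 16, 1931 → September 16, 1932: 366 days (1932 is a leap year).
September 1932: 30 − 16 = 14 days remain.
Then October (31): 31 days.
November 1, 1932: 1 day.
Residual: 46 days.
Total: 1142 days.

1142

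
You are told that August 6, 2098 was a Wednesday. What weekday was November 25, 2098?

August 2098: 31 − 6 = 25 days remain.
Then September (30), October (31): 30 + 31 = 61 days.
November 1–25, 2098: 25 days.
Total: 25 + 61 + 25 = 111 days.
111 mod 7 = 6, so 6 days after Wednesday is Tuesday.

Tuesday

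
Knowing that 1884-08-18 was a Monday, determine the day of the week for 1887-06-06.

Monday

August 18, 1884 → August 18, 1885: 365 days.
August 18, 1885 → August 18, 1886: 365 days.
August 1886: 31 − 18 = 13 days remain.
Then 9 full months totalling 273 days.
June 1–6, 1887: 6 days.
Residual: 292 days.
Total: 1022 days.
1022 is a multiple of 7, so 1887-06-06 falls on the same weekday: Monday.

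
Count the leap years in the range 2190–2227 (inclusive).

Years divisible by 4 in [2190, 2227]: 2192, 2196, 2200, 2204, 2208, 2212, 2216, 2220, 2224.
Of these, 2200 is divisible by 100 but not 400, so not leap.
Leap years: 9 − 1 = 8.

8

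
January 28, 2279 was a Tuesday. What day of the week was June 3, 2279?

January 2279: 31 − 28 = 3 days remain.
Then February 2279 (28), March (31), April (30), May (31): 28 + 31 + 30 + 31 = 120 days.
June 1–3, 2279: 3 days.
Total: 3 + 120 + 3 = 126 days.
126 is a multiple of 7, so June 3, 2279 falls on the same weekday: Tuesday.

Tuesday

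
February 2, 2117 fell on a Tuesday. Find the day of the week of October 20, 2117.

Wednesday

February 2117: 28 − 2 = 26 days remain (2117 is not a leap year, so February has 28 days).
Then March (31), April (30), May (31), June (30), July (31), August (31), September (30): 31 + 30 + 31 + 30 + 31 + 31 + 30 = 214 days.
October 1–20, 2117: 20 days.
Total: 26 + 214 + 20 = 260 days.
260 mod 7 = 1, so 1 day after Tuesday is Wednesday.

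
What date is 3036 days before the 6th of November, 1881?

the 15th of July, 1873

Count 3036 days before November 6, 1881:
From July 15, 1873 to July 15, 1881: 8 years, of which 2 contain a Feb 29 — 6×365 + 2×366 = 2922 days.
July 1881: 31 − 15 = 16 days remain.
Then August (31), September (30), October (31): 31 + 30 + 31 = 92 days.
November 1–6, 1881: 6 days.
Residual: 114 days.
Total: 3036 days.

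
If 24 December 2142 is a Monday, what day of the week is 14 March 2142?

Wednesday

Count forward from the earlier date (March 14, 2142) to the later (December 24, 2142):
March 2142: 31 − 14 = 17 days remain.
Then April (30), May (31), June (30), July (31), August (31), September (30), October (31), November (30): 30 + 31 + 30 + 31 + 31 + 30 + 31 + 30 = 244 days.
December 1–24, 2142: 24 days.
Total: 17 + 244 + 24 = 285 days.
285 mod 7 = 5, so 5 days before Monday is Wednesday.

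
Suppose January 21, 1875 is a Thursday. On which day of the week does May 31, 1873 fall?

Count forward from the earlier date (May 31, 1873) to the later (January 21, 1875):
May 1873: 31 − 31 = 0 days remain.
Then 19 full months totalling 579 days.
January 1–21, 1875: 21 days.
Total: 0 + 579 + 21 = 600 days.
600 mod 7 = 5, so 5 days before Thursday is Saturday.

Saturday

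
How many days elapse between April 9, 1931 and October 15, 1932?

April 9, 1931 → April 9, 1932: 366 days (1932 is a leap year).
April 1932: 30 − 9 = 21 days remain.
Then May (31), June (30), July (31), August (31), September (30): 31 + 30 + 31 + 31 + 30 = 153 days.
October 1–15, 1932: 15 days.
Residual: 189 days.
Total: 555 days.

555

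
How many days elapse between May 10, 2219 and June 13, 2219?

May 2219: 31 − 10 = 21 days remain.
June 1–13, 2219: 13 days.
Total: 21 + 13 = 34 days.

34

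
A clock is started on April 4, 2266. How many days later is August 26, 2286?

7449

From April 4, 2266 to April 4, 2286: 20 years, of which 5 contain a Feb 29 — 15×365 + 5×366 = 7305 days.
April 2286: 30 − 4 = 26 days remain.
Then May (31), June (30), July (31): 31 + 30 + 31 = 92 days.
August 1–26, 2286: 26 days.
Residual: 144 days.
Total: 7449 days.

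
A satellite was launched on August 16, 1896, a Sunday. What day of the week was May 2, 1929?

Thursday

From August 16, 1896 to August 16, 1928: 32 years, of which 7 contain a Feb 29 — 25×365 + 7×366 = 11687 days.
(1900 is not a leap year (divisible by 100 but not 400).)
August 1928: 31 − 16 = 15 days remain.
Then September (30), October (31), November (30), December (31), January (31), February 1929 (28), March (31), April (30): 30 + 31 + 30 + 31 + 31 + 28 + 31 + 30 = 242 days.
May 1–2, 1929: 2 days.
Residual: 259 days.
Total: 11946 days.
11946 mod 7 = 4, so 4 days after Sunday is Thursday.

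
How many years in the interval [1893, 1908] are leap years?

3

Years divisible by 4 in [1893, 1908]: 1896, 1900, 1904, 1908.
Of these, 1900 is divisible by 100 but not 400, so not leap.
Leap years: 4 − 1 = 3.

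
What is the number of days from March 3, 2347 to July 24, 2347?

March 2347: 31 − 3 = 28 days remain.
Then April (30), May (31), June (30): 30 + 31 + 30 = 91 days.
July 1–24, 2347: 24 days.
Total: 28 + 91 + 24 = 143 days.

143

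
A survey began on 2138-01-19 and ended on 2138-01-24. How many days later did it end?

Within January 2138: 24 − 19 = 5 days.

5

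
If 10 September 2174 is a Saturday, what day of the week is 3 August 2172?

Monday

Count forward from the earlier date (August 3, 2172) to the later (September 10, 2174):
August 3, 2172 → August 3, 2173: 365 days.
August 3, 2173 → August 3, 2174: 365 days.
August 2174: 31 − 3 = 28 days remain.
September 1–10, 2174: 10 days.
Residual: 38 days.
Total: 768 days.
768 mod 7 = 5, so 5 days before Saturday is Monday.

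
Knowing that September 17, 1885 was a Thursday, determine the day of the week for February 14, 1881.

Monday

Count forward from the earlier date (February 14, 1881) to the later (September 17, 1885):
February 14, 1881 → February 14, 1882: 365 days.
February 14, 1882 → February 14, 1883: 365 days.
February 14, 1883 → February 14, 1884: 365 days.
February 14, 1884 → February 14, 1885: 366 days (1884 is a leap year).
February 1885: 28 − 14 = 14 days remain (1885 is not a leap year, so February has 28 days).
Then March (31), April (30), May (31), June (30), July (31), August (31): 31 + 30 + 31 + 30 + 31 + 31 = 184 days.
September 1–17, 1885: 17 days.
Residual: 215 days.
Total: 1676 days.
1676 mod 7 = 3, so 3 days before Thursday is Monday.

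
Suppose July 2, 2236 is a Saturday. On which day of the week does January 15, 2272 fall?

From July 2, 2236 to July 2, 2271: 35 years, of which 8 contain a Feb 29 — 27×365 + 8×366 = 12783 days.
July 2271: 31 − 2 = 29 days remain.
Then August (31), September (30), October (31), November (30), December (31): 31 + 30 + 31 + 30 + 31 = 153 days.
January 1–15, 2272: 15 days.
Residual: 197 days.
Total: 12980 days.
12980 mod 7 = 2, so 2 days after Saturday is Monday.

Monday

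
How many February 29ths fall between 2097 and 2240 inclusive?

34

Years divisible by 4: 2100, 2104, …, 2240 — 36 in all.
Of these, 2100, 2200 are divisible by 100 but not 400, so not leap.
Leap years: 36 − 2 = 34.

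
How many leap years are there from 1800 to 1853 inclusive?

13

Years divisible by 4: 1800, 1804, …, 1852 — 14 in all.
Of these, 1800 is divisible by 100 but not 400, so not leap.
Leap years: 14 − 1 = 13.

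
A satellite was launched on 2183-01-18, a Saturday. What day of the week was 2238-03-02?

Friday

Day-of-year of January 18, 2183: 18.
Day-of-year of March 2, 2238: 61.
2183 has 365 days, so 365 − 18 = 347 days remain in 2183.
Full years 2184–2237: 41 common + 13 leap = 41×365 + 13×366 = 19723 days.
Total: 347 + 19723 + 61 = 20131 days.
20131 mod 7 = 6, so 6 days after Saturday is Friday.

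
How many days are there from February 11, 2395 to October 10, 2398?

1337

February 11, 2395 → February 11, 2396: 365 days.
February 11, 2396 → February 11, 2397: 366 days (2396 is a leap year).
February 11, 2397 → February 11, 2398: 365 days.
February 2398: 28 − 11 = 17 days remain (2398 is not a leap year, so February has 28 days).
Then March (31), April (30), May (31), June (30), July (31), August (31), September (30): 31 + 30 + 31 + 30 + 31 + 31 + 30 = 214 days.
October 1–10, 2398: 10 days.
Residual: 241 days.
Total: 1337 days.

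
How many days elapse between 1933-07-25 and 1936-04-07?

987

Day-of-year of July 25, 1933: 206.
Day-of-year of April 7, 1936: 98.
1933 has 365 days, so 365 − 206 = 159 days remain in 1933.
Full years: 1934: 365; 1935: 365. Sum = 730.
Total: 159 + 730 + 98 = 987 days.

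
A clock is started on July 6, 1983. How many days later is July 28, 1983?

22

Within July 1983: 28 − 6 = 22 days.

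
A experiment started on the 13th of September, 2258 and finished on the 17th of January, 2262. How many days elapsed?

Day-of-year of September 13, 2258: 256.
Day-of-year of January 17, 2262: 17.
2258 has 365 days, so 365 − 256 = 109 days remain in 2258.
Full years: 2259: 365; 2260: 366; 2261: 365. Sum = 1096.
Total: 109 + 1096 + 17 = 1222 days.

1222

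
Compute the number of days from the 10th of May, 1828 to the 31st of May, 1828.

21

Within May 1828: 31 − 10 = 21 days.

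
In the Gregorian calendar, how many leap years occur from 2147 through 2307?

38

Years divisible by 4: 2148, 2152, …, 2304 — 40 in all.
Of these, 2200, 2300 are divisible by 100 but not 400, so not leap.
Leap years: 40 − 2 = 38.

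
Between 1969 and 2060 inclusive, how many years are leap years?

23

Years divisible by 4: 1972, 1976, …, 2060 — 23 in all.
2000 is divisible by 400, so still leap.
No century exceptions apply. Count: 23.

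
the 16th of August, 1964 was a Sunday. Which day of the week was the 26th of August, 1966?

August 1964: 31 − 16 = 15 days remain.
Then 23 full months totalling 699 days.
August 1–26, 1966: 26 days.
Total: 15 + 699 + 26 = 740 days.
740 mod 7 = 5, so 5 days after Sunday is Friday.

Friday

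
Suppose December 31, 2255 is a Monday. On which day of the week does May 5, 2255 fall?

Saturday

Count forward from the earlier date (May 5, 2255) to the later (December 31, 2255):
May 2255: 31 − 5 = 26 days remain.
Then June (30), July (31), August (31), September (30), October (31), November (30): 30 + 31 + 31 + 30 + 31 + 30 = 183 days.
December 1–31, 2255: 31 days.
Total: 26 + 183 + 31 = 240 days.
240 mod 7 = 2, so 2 days before Monday is Saturday.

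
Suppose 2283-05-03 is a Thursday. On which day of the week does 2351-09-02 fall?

Day-of-year of May 3, 2283: 123.
Day-of-year of September 2, 2351: 245.
2283 has 365 days, so 365 − 123 = 242 days remain in 2283.
Full years 2284–2350: 51 common + 16 leap = 51×365 + 16×366 = 24471 days.
Total: 242 + 24471 + 245 = 24958 days.
24958 mod 7 = 3, so 3 days after Thursday is Sunday.

Sunday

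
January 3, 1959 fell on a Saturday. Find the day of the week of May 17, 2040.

Thursday

From January 3, 1959 to January 3, 2040: 81 years, of which 20 contain a Feb 29 — 61×365 + 20×366 = 29585 days.
(2000 is a leap year (divisible by 400).)
January 2040: 31 − 3 = 28 days remain.
Then February 2040 (29), March (31), April (30): 29 + 31 + 30 = 90 days.
May 1–17, 2040: 17 days.
Residual: 135 days.
Total: 29720 days.
29720 mod 7 = 5, so 5 days after Saturday is Thursday.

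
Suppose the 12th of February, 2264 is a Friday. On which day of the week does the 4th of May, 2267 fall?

Saturday

February 12, 2264 → February 12, 2265: 366 days (2264 is a leap year).
February 12, 2265 → February 12, 2266: 365 days.
February 12, 2266 → February 12, 2267: 365 days.
February 2267: 28 − 12 = 16 days remain (2267 is not a leap year, so February has 28 days).
Then March (31), April (30): 31 + 30 = 61 days.
May 1–4, 2267: 4 days.
Residual: 81 days.
Total: 1177 days.
1177 mod 7 = 1, so 1 day after Friday is Saturday.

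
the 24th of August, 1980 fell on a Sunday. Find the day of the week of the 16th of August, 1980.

Saturday

Count forward from the earlier date (August 16, 1980) to the later (August 24, 1980):
Within August 1980: 24 − 16 = 8 days.
8 mod 7 = 1, so 1 day before Sunday is Saturday.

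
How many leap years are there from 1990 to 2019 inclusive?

7

Years divisible by 4 in [1990, 2019]: 1992, 1996, 2000, 2004, 2008, 2012, 2016.
2000 is divisible by 400, so still leap.
No century exceptions apply. Count: 7.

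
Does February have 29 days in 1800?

1800 is not a leap year (divisible by 100 but not 400).

No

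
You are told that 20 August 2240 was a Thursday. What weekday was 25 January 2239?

Count forward from the earlier date (January 25, 2239) to the later (August 20, 2240):
January 2239: 31 − 25 = 6 days remain.
Then 18 full months totalling 547 days.
August 1–20, 2240: 20 days.
Total: 6 + 547 + 20 = 573 days.
573 mod 7 = 6, so 6 days before Thursday is Friday.

Friday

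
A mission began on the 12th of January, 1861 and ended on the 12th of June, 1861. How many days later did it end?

January 1861: 31 − 12 = 19 days remain.
Then February 1861 (28), March (31), April (30), May (31): 28 + 31 + 30 + 31 = 120 days.
June 1–12, 1861: 12 days.
Total: 19 + 120 + 12 = 151 days.

151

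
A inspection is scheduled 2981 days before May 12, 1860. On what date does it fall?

March 14, 1852

Count 2981 days before May 12, 1860:
Day-of-year of March 14, 1852: 74.
Day-of-year of May 12, 1860: 133.
1852 has 366 days, so 366 − 74 = 292 days remain in 1852.
Full years 1853–1859: 6 common + 1 leap = 6×365 + 1×366 = 2556 days.
Total: 292 + 2556 + 133 = 2981 days.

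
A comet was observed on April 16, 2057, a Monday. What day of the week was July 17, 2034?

Monday

Count forward from the earlier date (July 17, 2034) to the later (April 16, 2057):
Day-of-year of July 17, 2034: 198.
Day-of-year of April 16, 2057: 106.
2034 has 365 days, so 365 − 198 = 167 days remain in 2034.
Full years 2035–2056: 16 common + 6 leap = 16×365 + 6×366 = 8036 days.
Total: 167 + 8036 + 106 = 8309 days.
8309 is a multiple of 7, so July 17, 2034 falls on the same weekday: Monday.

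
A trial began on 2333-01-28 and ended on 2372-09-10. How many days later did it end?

From January 28, 2333 to January 28, 2372: 39 years, of which 9 contain a Feb 29 — 30×365 + 9×366 = 14244 days.
January 2372: 31 − 28 = 3 days remain.
Then February 2372 (29), March (31), April (30), May (31), June (30), July (31), August (31): 29 + 31 + 30 + 31 + 30 + 31 + 31 = 213 days.
September 1–10, 2372: 10 days.
Residual: 226 days.
Total: 14470 days.

14470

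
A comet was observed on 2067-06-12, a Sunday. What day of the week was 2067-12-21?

Wednesday

June 2067: 30 − 12 = 18 days remain.
Then July (31), August (31), September (30), October (31), November (30): 31 + 31 + 30 + 31 + 30 = 153 days.
December 1–21, 2067: 21 days.
Total: 18 + 153 + 21 = 192 days.
192 mod 7 = 3, so 3 days after Sunday is Wednesday.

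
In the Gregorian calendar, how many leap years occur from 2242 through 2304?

15

Years divisible by 4: 2244, 2248, …, 2304 — 16 in all.
Of these, 2300 is divisible by 100 but not 400, so not leap.
Leap years: 16 − 1 = 15.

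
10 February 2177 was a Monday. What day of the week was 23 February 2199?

From February 10, 2177 to February 10, 2199: 22 years, of which 5 contain a Feb 29 — 17×365 + 5×366 = 8035 days.
Within February 2199: 23 − 10 = 13 days.
Total: 8048 days.
8048 mod 7 = 5, so 5 days after Monday is Saturday.

Saturday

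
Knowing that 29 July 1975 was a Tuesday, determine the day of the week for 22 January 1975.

Wednesday

Count forward from the earlier date (January 22, 1975) to the later (July 29, 1975):
January 1975: 31 − 22 = 9 days remain.
Then February 1975 (28), March (31), April (30), May (31), June (30): 28 + 31 + 30 + 31 + 30 = 150 days.
July 1–29, 1975: 29 days.
Total: 9 + 150 + 29 = 188 days.
188 mod 7 = 6, so 6 days before Tuesday is Wednesday.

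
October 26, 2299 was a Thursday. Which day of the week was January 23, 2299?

Monday

Count forward from the earlier date (January 23, 2299) to the later (October 26, 2299):
January 2299: 31 − 23 = 8 days remain.
Then February 2299 (28), March (31), April (30), May (31), June (30), July (31), August (31), September (30): 28 + 31 + 30 + 31 + 30 + 31 + 31 + 30 = 242 days.
October 1–26, 2299: 26 days.
Total: 8 + 242 + 26 = 276 days.
276 mod 7 = 3, so 3 days before Thursday is Monday.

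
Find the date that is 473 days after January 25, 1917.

May 13, 1918

Count 473 days after January 25, 1917:
Day-of-year of January 25, 1917: 25.
Day-of-year of May 13, 1918: 133.
1917 has 365 days, so 365 − 25 = 340 days remain in 1917.
Total: 340 + 133 = 473 days.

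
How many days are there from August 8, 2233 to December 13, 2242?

From August 8, 2233 to August 8, 2242: 9 years, of which 2 contain a Feb 29 — 7×365 + 2×366 = 3287 days.
August 2242: 31 − 8 = 23 days remain.
Then September (30), October (31), November (30): 30 + 31 + 30 = 91 days.
December 1–13, 2242: 13 days.
Residual: 127 days.
Total: 3414 days.

3414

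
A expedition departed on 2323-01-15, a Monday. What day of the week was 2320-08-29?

Sunday

Count forward from the earlier date (August 29, 2320) to the later (January 15, 2323):
Day-of-year of August 29, 2320: 242.
Day-of-year of January 15, 2323: 15.
2320 has 366 days, so 366 − 242 = 124 days remain in 2320.
Full years: 2321: 365; 2322: 365. Sum = 730.
Total: 124 + 730 + 15 = 869 days.
869 mod 7 = 1, so 1 day before Monday is Sunday.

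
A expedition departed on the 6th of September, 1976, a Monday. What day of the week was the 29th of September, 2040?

From September 6, 1976 to September 6, 2040: 64 years, of which 16 contain a Feb 29 — 48×365 + 16×366 = 23376 days.
(2000 is a leap year (divisible by 400).)
Within September 2040: 29 − 6 = 23 days.
Total: 23399 days.
23399 mod 7 = 5, so 5 days after Monday is Saturday.

Saturday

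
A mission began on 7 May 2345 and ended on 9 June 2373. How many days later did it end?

From May 7, 2345 to May 7, 2373: 28 years, of which 7 contain a Feb 29 — 21×365 + 7×366 = 10227 days.
May 2373: 31 − 7 = 24 days remain.
June 1–9, 2373: 9 days.
Residual: 33 days.
Total: 10260 days.

10260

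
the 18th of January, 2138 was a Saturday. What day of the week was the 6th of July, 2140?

January 18, 2138 → January 18, 2139: 365 days.
January 18, 2139 → January 18, 2140: 365 days.
January 2140: 31 − 18 = 13 days remain.
Then February 2140 (29), March (31), April (30), May (31), June (30): 29 + 31 + 30 + 31 + 30 = 151 days.
July 1–6, 2140: 6 days.
Residual: 170 days.
Total: 900 days.
900 mod 7 = 4, so 4 days after Saturday is Wednesday.

Wednesday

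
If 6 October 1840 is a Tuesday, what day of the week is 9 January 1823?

Thursday

Count forward from the earlier date (January 9, 1823) to the later (October 6, 1840):
From January 9, 1823 to January 9, 1840: 17 years, of which 4 contain a Feb 29 — 13×365 + 4×366 = 6209 days.
January 1840: 31 − 9 = 22 days remain.
Then February 1840 (29), March (31), April (30), May (31), June (30), July (31), August (31), September (30): 29 + 31 + 30 + 31 + 30 + 31 + 31 + 30 = 243 days.
October 1–6, 1840: 6 days.
Residual: 271 days.
Total: 6480 days.
6480 mod 7 = 5, so 5 days before Tuesday is Thursday.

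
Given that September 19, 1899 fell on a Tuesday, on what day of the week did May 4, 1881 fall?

Wednesday

Count forward from the earlier date (May 4, 1881) to the later (September 19, 1899):
Day-of-year of May 4, 1881: 124.
Day-of-year of September 19, 1899: 262.
1881 has 365 days, so 365 − 124 = 241 days remain in 1881.
Full years 1882–1898: 13 common + 4 leap = 13×365 + 4×366 = 6209 days.
Total: 241 + 6209 + 262 = 6712 days.
6712 mod 7 = 6, so 6 days before Tuesday is Wednesday.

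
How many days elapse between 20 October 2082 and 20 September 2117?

From October 20, 2082 to October 20, 2116: 34 years, of which 8 contain a Feb 29 — 26×365 + 8×366 = 12418 days.
(2100 is not a leap year (divisible by 100 but not 400).)
October 2116: 31 − 20 = 11 days remain.
Then 10 full months totalling 304 days.
September 1–20, 2117: 20 days.
Residual: 335 days.
Total: 12753 days.

12753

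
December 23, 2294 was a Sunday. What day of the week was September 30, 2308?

Wednesday

From December 23, 2294 to December 23, 2307: 13 years, of which 2 contain a Feb 29 — 11×365 + 2×366 = 4747 days.
(2300 is not a leap year (divisible by 100 but not 400).)
December 2307: 31 − 23 = 8 days remain.
Then January (31), February 2308 (29), March (31), April (30), May (31), June (30), July (31), August (31): 31 + 29 + 31 + 30 + 31 + 30 + 31 + 31 = 244 days.
September 1–30, 2308: 30 days.
Residual: 282 days.
Total: 5029 days.
5029 mod 7 = 3, so 3 days after Sunday is Wednesday.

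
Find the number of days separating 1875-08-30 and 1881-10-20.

2243

Day-of-year of August 30, 1875: 242.
Day-of-year of October 20, 1881: 293.
1875 has 365 days, so 365 − 242 = 123 days remain in 1875.
Full years: 1876: 366; 1877: 365; 1878: 365; 1879: 365; 1880: 366. Sum = 1827.
Total: 123 + 1827 + 293 = 2243 days.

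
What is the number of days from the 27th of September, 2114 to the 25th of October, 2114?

28

September 2114: 30 − 27 = 3 days remain.
October 1–25, 2114: 25 days.
Total: 3 + 25 = 28 days.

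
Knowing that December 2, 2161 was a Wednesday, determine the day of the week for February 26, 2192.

Sunday

Day-of-year of December 2, 2161: 336.
Day-of-year of February 26, 2192: 57.
2161 has 365 days, so 365 − 336 = 29 days remain in 2161.
Full years 2162–2191: 23 common + 7 leap = 23×365 + 7×366 = 10957 days.
Total: 29 + 10957 + 57 = 11043 days.
11043 mod 7 = 4, so 4 days after Wednesday is Sunday.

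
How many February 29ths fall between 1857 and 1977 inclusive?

Years divisible by 4: 1860, 1864, …, 1976 — 30 in all.
Of these, 1900 is divisible by 100 but not 400, so not leap.
Leap years: 30 − 1 = 29.

29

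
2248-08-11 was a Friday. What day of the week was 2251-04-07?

Day-of-year of August 11, 2248: 224.
Day-of-year of April 7, 2251: 97.
2248 has 366 days, so 366 − 224 = 142 days remain in 2248.
Full years: 2249: 365; 2250: 365. Sum = 730.
Total: 142 + 730 + 97 = 969 days.
969 mod 7 = 3, so 3 days after Friday is Monday.

Monday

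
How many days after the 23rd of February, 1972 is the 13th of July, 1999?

Day-of-year of February 23, 1972: 54.
Day-of-year of July 13, 1999: 194.
1972 has 366 days, so 366 − 54 = 312 days remain in 1972.
Full years 1973–1998: 20 common + 6 leap = 20×365 + 6×366 = 9496 days.
Total: 312 + 9496 + 194 = 10002 days.

10002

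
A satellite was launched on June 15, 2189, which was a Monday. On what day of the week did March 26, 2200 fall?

Wednesday

From June 15, 2189 to June 15, 2199: 10 years, of which 2 contain a Feb 29 — 8×365 + 2×366 = 3652 days.
June 2199: 30 − 15 = 15 days remain.
Then July (31), August (31), September (30), October (31), November (30), December (31), January (31), February 2200 (28): 31 + 31 + 30 + 31 + 30 + 31 + 31 + 28 = 243 days.
March 1–26, 2200: 26 days.
Residual: 284 days.
Total: 3936 days.
3936 mod 7 = 2, so 2 days after Monday is Wednesday.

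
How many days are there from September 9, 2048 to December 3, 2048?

85

September 2048: 30 − 9 = 21 days remain.
Then October (31), November (30): 31 + 30 = 61 days.
December 1–3, 2048: 3 days.
Total: 21 + 61 + 3 = 85 days.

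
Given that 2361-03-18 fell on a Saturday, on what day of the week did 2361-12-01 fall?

March 2361: 31 − 18 = 13 days remain.
Then April (30), May (31), June (30), July (31), August (31), September (30), October (31), November (30): 30 + 31 + 30 + 31 + 31 + 30 + 31 + 30 = 244 days.
December 1, 2361: 1 day.
Total: 13 + 244 + 1 = 258 days.
258 mod 7 = 6, so 6 days after Saturday is Friday.

Friday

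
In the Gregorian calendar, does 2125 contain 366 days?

2125 is not a leap year.

No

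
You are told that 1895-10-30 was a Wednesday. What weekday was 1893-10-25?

Wednesday

Count forward from the earlier date (October 25, 1893) to the later (October 30, 1895):
October 1893: 31 − 25 = 6 days remain.
Then 23 full months totalling 699 days.
October 1–30, 1895: 30 days.
Total: 6 + 699 + 30 = 735 days.
735 is a multiple of 7, so 1893-10-25 falls on the same weekday: Wednesday.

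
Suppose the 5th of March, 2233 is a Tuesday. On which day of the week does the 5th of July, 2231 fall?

Count forward from the earlier date (July 5, 2231) to the later (March 5, 2233):
July 2231: 31 − 5 = 26 days remain.
Then 19 full months totalling 578 days.
March 1–5, 2233: 5 days.
Total: 26 + 578 + 5 = 609 days.
609 is a multiple of 7, so the 5th of July, 2231 falls on the same weekday: Tuesday.

Tuesday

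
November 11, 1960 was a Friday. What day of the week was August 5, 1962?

Sunday

Day-of-year of November 11, 1960: 316.
Day-of-year of August 5, 1962: 217.
1960 has 366 days, so 366 − 316 = 50 days remain in 1960.
Full years: 1961: 365. Sum = 365.
Total: 50 + 365 + 217 = 632 days.
632 mod 7 = 2, so 2 days after Friday is Sunday.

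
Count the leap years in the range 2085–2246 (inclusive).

Years divisible by 4: 2088, 2092, …, 2244 — 40 in all.
Of these, 2100, 2200 are divisible by 100 but not 400, so not leap.
Leap years: 40 − 2 = 38.

38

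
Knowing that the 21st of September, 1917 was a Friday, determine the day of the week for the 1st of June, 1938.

From September 21, 1917 to September 21, 1937: 20 years, of which 5 contain a Feb 29 — 15×365 + 5×366 = 7305 days.
September 1937: 30 − 21 = 9 days remain.
Then October (31), November (30), December (31), January (31), February 1938 (28), March (31), April (30), May (31): 31 + 30 + 31 + 31 + 28 + 31 + 30 + 31 = 243 days.
June 1, 1938: 1 day.
Residual: 253 days.
Total: 7558 days.
7558 mod 7 = 5, so 5 days after Friday is Wednesday.

Wednesday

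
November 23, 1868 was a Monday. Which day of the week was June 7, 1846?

Count forward from the earlier date (June 7, 1846) to the later (November 23, 1868):
Day-of-year of June 7, 1846: 158.
Day-of-year of November 23, 1868: 328.
1846 has 365 days, so 365 − 158 = 207 days remain in 1846.
Full years 1847–1867: 16 common + 5 leap = 16×365 + 5×366 = 7670 days.
Total: 207 + 7670 + 328 = 8205 days.
8205 mod 7 = 1, so 1 day before Monday is Sunday.

Sunday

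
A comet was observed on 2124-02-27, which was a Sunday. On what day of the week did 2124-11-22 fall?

February 2124: 29 − 27 = 2 days remain (2124 is a leap year, so February has 29 days).
Then March (31), April (30), May (31), June (30), July (31), August (31), September (30), October (31): 31 + 30 + 31 + 30 + 31 + 31 + 30 + 31 = 245 days.
November 1–22, 2124: 22 days.
Total: 2 + 245 + 22 = 269 days.
269 mod 7 = 3, so 3 days after Sunday is Wednesday.

Wednesday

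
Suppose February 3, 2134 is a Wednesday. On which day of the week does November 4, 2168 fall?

Day-of-year of February 3, 2134: 34.
Day-of-year of November 4, 2168: 309.
2134 has 365 days, so 365 − 34 = 331 days remain in 2134.
Full years 2135–2167: 25 common + 8 leap = 25×365 + 8×366 = 12053 days.
Total: 331 + 12053 + 309 = 12693 days.
12693 mod 7 = 2, so 2 days after Wednesday is Friday.

Friday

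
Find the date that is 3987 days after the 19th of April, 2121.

the 19th of March, 2132

Count 3987 days after April 19, 2121:
From April 19, 2121 to April 19, 2131: 10 years, of which 2 contain a Feb 29 — 8×365 + 2×366 = 3652 days.
April 2131: 30 − 19 = 11 days remain.
Then 10 full months totalling 305 days.
March 1–19, 2132: 19 days.
Residual: 335 days.
Total: 3987 days.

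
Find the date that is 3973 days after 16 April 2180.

3 March 2191

Count 3973 days after April 16, 2180:
From April 16, 2180 to April 16, 2190: 10 years, of which 2 contain a Feb 29 — 8×365 + 2×366 = 3652 days.
April 2190: 30 − 16 = 14 days remain.
Then 10 full months totalling 304 days.
March 1–3, 2191: 3 days.
Residual: 321 days.
Total: 3973 days.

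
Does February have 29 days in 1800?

No

1800 is not a leap year (divisible by 100 but not 400).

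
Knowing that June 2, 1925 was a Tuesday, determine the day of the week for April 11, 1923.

Wednesday

Count forward from the earlier date (April 11, 1923) to the later (June 2, 1925):
April 11, 1923 → April 11, 1924: 366 days (1924 is a leap year).
April 11, 1924 → April 11, 1925: 365 days.
April 1925: 30 − 11 = 19 days remain.
Then May (31): 31 days.
June 1–2, 1925: 2 days.
Residual: 52 days.
Total: 783 days.
783 mod 7 = 6, so 6 days before Tuesday is Wednesday.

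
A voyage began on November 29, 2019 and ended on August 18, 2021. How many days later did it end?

November 29, 2019 → November 29, 2020: 366 days (2020 is a leap year).
November 2020: 30 − 29 = 1 day remains.
Then December (31), January (31), February 2021 (28), March (31), April (30), May (31), June (30), July (31): 31 + 31 + 28 + 31 + 30 + 31 + 30 + 31 = 243 days.
August 1–18, 2021: 18 days.
Residual: 262 days.
Total: 628 days.

628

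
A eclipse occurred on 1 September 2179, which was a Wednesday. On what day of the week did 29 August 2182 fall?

Thursday

September 1, 2179 → September 1, 2180: 366 days (2180 is a leap year).
September 1, 2180 → September 1, 2181: 365 days.
September 2181: 30 − 1 = 29 days remain.
Then 10 full months totalling 304 days.
August 1–29, 2182: 29 days.
Residual: 362 days.
Total: 1093 days.
1093 mod 7 = 1, so 1 day after Wednesday is Thursday.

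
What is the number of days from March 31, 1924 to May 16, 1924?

46

March 1924: 31 − 31 = 0 days remain.
Then April (30): 30 days.
May 1–16, 1924: 16 days.
Total: 0 + 30 + 16 = 46 days.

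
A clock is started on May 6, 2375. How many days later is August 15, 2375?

May 2375: 31 − 6 = 25 days remain.
Then June (30), July (31): 30 + 31 = 61 days.
August 1–15, 2375: 15 days.
Total: 25 + 61 + 15 = 101 days.

101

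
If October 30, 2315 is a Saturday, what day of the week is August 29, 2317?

October 2315: 31 − 30 = 1 day remains.
Then 21 full months totalling 639 days.
August 1–29, 2317: 29 days.
Total: 1 + 639 + 29 = 669 days.
669 mod 7 = 4, so 4 days after Saturday is Wednesday.

Wednesday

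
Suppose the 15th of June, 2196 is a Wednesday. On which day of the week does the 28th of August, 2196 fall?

June 2196: 30 − 15 = 15 days remain.
Then July (31): 31 days.
August 1–28, 2196: 28 days.
Total: 15 + 31 + 28 = 74 days.
74 mod 7 = 4, so 4 days after Wednesday is Sunday.

Sunday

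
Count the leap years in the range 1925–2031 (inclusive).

Years divisible by 4: 1928, 1932, …, 2028 — 26 in all.
2000 is divisible by 400, so still leap.
No century exceptions apply. Count: 26.

26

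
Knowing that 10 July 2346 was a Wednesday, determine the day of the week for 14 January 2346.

Count forward from the earlier date (January 14, 2346) to the later (July 10, 2346):
January 2346: 31 − 14 = 17 days remain.
Then February 2346 (28), March (31), April (30), May (31), June (30): 28 + 31 + 30 + 31 + 30 = 150 days.
July 1–10, 2346: 10 days.
Total: 17 + 150 + 10 = 177 days.
177 mod 7 = 2, so 2 days before Wednesday is Monday.

Monday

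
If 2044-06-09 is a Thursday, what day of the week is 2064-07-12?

From June 9, 2044 to June 9, 2064: 20 years, of which 5 contain a Feb 29 — 15×365 + 5×366 = 7305 days.
June 2064: 30 − 9 = 21 days remain.
July 1–12, 2064: 12 days.
Residual: 33 days.
Total: 7338 days.
7338 mod 7 = 2, so 2 days after Thursday is Saturday.

Saturday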